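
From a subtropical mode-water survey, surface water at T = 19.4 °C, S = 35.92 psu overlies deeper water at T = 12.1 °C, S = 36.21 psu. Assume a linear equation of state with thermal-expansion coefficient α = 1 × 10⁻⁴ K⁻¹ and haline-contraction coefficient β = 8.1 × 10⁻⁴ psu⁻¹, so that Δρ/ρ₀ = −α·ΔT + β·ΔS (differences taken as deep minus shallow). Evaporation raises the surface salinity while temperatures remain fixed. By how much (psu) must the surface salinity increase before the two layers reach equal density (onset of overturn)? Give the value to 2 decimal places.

Neutral buoyancy requires −α(T_deep − T_surf) + β(S_deep − S_surf′) = 0.
S_surf′ = S_deep − (α/β)·ΔT = 36.21 − (1 × 10⁻⁴/8.1 × 10⁻⁴)·(-7.3) = 37.1112 psu.
Increase required: 37.1112 − 35.92 = 1.1912 psu.

1.19 psu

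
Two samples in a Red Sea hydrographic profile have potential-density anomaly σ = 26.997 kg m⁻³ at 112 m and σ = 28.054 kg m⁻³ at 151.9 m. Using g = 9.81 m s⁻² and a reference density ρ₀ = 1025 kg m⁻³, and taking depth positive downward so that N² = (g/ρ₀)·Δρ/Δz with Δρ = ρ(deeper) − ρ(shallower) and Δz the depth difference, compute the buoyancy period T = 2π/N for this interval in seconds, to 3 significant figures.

395 s

Δρ = 1028.054 − 1026.997 = 1.057 kg m⁻³ over Δz = 151.9 − 112 = 39.9 m.
N² = (9.81/1025) × (1.057/39.9) = 2.5354 × 10⁻⁴ s⁻².
N = √(2.5354 × 10⁻⁴) = 0.015923 rad s⁻¹, so T = 2π/N = 394.60 s ≈ 395 s.
N² > 0, so the interval is statically stable.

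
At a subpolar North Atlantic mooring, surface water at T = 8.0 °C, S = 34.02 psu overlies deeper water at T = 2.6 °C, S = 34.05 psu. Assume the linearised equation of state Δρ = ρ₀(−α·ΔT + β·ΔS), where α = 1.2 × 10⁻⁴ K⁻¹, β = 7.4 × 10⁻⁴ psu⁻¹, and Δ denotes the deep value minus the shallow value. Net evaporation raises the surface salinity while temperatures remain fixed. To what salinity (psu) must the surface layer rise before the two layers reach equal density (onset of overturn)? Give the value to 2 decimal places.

Neutral buoyancy requires −α(T_deep − T_surf) + β(S_deep − S_surf′) = 0.
S_surf′ = S_deep − (α/β)·ΔT = 34.05 − (1.2 × 10⁻⁴/7.4 × 10⁻⁴)·(-5.4) = 34.9257 psu.
Increase required: 34.9257 − 34.02 = 0.9057 psu.

34.93 psu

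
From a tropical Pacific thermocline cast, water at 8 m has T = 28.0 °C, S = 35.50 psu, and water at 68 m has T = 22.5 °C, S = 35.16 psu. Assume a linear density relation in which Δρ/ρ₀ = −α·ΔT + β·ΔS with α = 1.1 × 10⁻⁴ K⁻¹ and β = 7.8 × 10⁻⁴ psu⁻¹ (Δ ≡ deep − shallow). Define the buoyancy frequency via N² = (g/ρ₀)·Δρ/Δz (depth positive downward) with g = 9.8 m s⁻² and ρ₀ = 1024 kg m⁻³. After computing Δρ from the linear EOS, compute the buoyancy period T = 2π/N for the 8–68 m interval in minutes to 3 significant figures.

ΔT = -5.5 K, ΔS = -0.34 psu (deep − shallow).
Δρ/ρ₀ = −αΔT + βΔS = 6.05 × 10⁻⁴ − 2.652 × 10⁻⁴ = 3.398 × 10⁻⁴, so Δρ ≈ 0.3480 kg m⁻³.
N² = (g/ρ₀)·Δρ/Δz = g·(Δρ/ρ₀)/Δz = 9.8 × 3.398 × 10⁻⁴ / 60 = 5.5501 × 10⁻⁵ s⁻².
N = √(5.5501 × 10⁻⁵) = 7.4499 × 10⁻³ rad s⁻¹ → T = 2π/N = 843.39 s = 14.056 min ≈ 14.1 min.

14.1 min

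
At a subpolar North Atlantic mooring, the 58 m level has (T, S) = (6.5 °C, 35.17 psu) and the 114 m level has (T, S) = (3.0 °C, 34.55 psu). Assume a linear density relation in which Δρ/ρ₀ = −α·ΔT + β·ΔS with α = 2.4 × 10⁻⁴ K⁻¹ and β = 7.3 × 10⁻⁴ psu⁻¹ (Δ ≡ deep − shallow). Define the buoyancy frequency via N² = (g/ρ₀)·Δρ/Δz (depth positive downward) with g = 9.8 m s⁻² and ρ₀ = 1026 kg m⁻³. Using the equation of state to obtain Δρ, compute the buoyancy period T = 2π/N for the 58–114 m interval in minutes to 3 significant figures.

ΔT = -3.5 K, ΔS = -0.62 psu (deep − shallow).
Δρ/ρ₀ = −αΔT + βΔS = 8.40 × 10⁻⁴ − 4.526 × 10⁻⁴ = 3.874 × 10⁻⁴, so Δρ ≈ 0.3975 kg m⁻³.
N² = (g/ρ₀)·Δρ/Δz = g·(Δρ/ρ₀)/Δz = 9.8 × 3.874 × 10⁻⁴ / 56 = 6.7795 × 10⁻⁵ s⁻².
N = √(6.7795 × 10⁻⁵) = 8.2338 × 10⁻³ rad s⁻¹ → T = 2π/N = 763.10 s = 12.718 min ≈ 12.7 min.

12.7 min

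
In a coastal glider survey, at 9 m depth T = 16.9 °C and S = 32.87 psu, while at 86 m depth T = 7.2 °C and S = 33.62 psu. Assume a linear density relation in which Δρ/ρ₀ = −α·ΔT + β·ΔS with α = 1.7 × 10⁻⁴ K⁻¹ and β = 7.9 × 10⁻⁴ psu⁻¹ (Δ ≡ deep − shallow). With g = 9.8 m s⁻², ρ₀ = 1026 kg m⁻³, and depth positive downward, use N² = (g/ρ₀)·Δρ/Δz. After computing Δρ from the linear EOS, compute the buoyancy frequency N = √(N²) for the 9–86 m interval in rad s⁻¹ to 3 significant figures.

ΔT = -9.7 K, ΔS = +0.75 psu (deep − shallow).
Δρ/ρ₀ = −αΔT + βΔS = 1.649 × 10⁻³ + 5.925 × 10⁻⁴ = 2.2415 × 10⁻³, so Δρ ≈ 2.300 kg m⁻³.
N² = (g/ρ₀)·Δρ/Δz = g·(Δρ/ρ₀)/Δz = 9.8 × 2.2415 × 10⁻³ / 77 = 2.8528 × 10⁻⁴ s⁻².
N = √(2.8528 × 10⁻⁴) = 0.016890 rad s⁻¹ ≈ 0.0169 rad s⁻¹.

0.0169 rad s⁻¹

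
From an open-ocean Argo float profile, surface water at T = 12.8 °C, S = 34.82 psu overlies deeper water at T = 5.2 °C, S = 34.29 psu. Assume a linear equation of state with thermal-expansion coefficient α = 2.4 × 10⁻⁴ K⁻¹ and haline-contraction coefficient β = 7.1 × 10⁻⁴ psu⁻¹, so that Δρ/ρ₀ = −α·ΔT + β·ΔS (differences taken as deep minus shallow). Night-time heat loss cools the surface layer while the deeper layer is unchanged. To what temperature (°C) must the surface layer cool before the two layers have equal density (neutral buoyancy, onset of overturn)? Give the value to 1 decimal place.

Neutral buoyancy requires Δρ = 0, i.e. −α(T_deep − T_surf′) + β(S_deep − S_surf) = 0.
T_surf′ = T_deep − (β/α)·ΔS = 5.2 − (7.1 × 10⁻⁴/2.4 × 10⁻⁴)·(-0.53) = 6.768 °C.
Cooling required: 12.8 − (6.768) = 6.032 °C.

6.8 °C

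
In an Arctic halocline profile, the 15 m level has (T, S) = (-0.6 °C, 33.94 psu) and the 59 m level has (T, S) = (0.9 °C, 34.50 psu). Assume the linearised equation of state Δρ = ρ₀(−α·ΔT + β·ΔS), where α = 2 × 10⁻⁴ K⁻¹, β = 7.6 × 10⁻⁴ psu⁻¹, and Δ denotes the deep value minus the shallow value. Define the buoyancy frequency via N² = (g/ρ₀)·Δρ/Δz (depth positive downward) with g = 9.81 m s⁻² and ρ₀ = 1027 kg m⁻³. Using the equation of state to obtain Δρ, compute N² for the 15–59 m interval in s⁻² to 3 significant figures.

ΔT = +1.5 K, ΔS = +0.56 psu (deep − shallow).
Δρ/ρ₀ = −αΔT + βΔS = -3.00 × 10⁻⁴ + 4.256 × 10⁻⁴ = 1.256 × 10⁻⁴, so Δρ ≈ 0.1290 kg m⁻³.
N² = (g/ρ₀)·Δρ/Δz = g·(Δρ/ρ₀)/Δz = 9.81 × 1.256 × 10⁻⁴ / 44 = 2.8003 × 10⁻⁵ s⁻² ≈ 2.80 × 10⁻⁵ s⁻².

2.80 × 10⁻⁵ s⁻²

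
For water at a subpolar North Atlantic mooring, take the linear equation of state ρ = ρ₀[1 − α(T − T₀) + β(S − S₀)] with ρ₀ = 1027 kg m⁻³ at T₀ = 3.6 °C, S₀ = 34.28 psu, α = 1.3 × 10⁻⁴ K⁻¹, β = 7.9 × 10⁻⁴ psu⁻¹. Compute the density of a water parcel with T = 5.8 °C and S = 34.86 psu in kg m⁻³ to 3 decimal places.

1027.177 kg m⁻³

T − T₀ = +2.2 K, S − S₀ = +0.58 psu.
Bracket = 1 − α·(+2.2) + β·(+0.58) = 1 + (1.722 × 10⁻⁴) = 1.0001722.
ρ = 1027 × 1.0001722 = 1027.177 kg m⁻³.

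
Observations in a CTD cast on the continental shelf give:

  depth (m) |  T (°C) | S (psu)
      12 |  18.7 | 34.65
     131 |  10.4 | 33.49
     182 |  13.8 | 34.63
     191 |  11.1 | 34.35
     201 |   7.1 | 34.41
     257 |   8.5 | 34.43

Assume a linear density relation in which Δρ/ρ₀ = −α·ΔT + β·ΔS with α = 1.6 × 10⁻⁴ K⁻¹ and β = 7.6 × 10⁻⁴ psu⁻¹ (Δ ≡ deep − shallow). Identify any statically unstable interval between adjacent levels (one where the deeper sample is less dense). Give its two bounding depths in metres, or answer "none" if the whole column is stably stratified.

Evaluate Δρ/ρ₀ = −αΔT + βΔS across each adjacent pair:
  12–131 m: −αΔT+βΔS = −(1.6 × 10⁻⁴)(-8.3)+(7.6 × 10⁻⁴)(-1.16) = 4.5 × 10⁻⁴ → stable
  131–182 m: −αΔT+βΔS = −(1.6 × 10⁻⁴)(+3.4)+(7.6 × 10⁻⁴)(+1.14) = 3.2 × 10⁻⁴ → stable
  182–191 m: −αΔT+βΔS = −(1.6 × 10⁻⁴)(-2.7)+(7.6 × 10⁻⁴)(-0.28) = 2.2 × 10⁻⁴ → stable
  191–201 m: −αΔT+βΔS = −(1.6 × 10⁻⁴)(-4.0)+(7.6 × 10⁻⁴)(+0.06) = 6.9 × 10⁻⁴ → stable
  201–257 m: −αΔT+βΔS = −(1.6 × 10⁻⁴)(+1.4)+(7.6 × 10⁻⁴)(+0.02) = -2.1 × 10⁻⁴ → UNSTABLE
The 201–257 m interval has Δρ < 0: lighter water underlies denser water.

201–257 m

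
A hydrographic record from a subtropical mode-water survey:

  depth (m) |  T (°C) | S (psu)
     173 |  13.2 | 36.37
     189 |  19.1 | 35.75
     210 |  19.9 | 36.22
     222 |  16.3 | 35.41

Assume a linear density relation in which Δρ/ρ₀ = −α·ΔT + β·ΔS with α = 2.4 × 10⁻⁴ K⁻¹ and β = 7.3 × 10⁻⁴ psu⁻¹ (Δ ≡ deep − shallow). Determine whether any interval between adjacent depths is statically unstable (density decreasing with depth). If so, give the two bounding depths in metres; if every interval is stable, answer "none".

Evaluate Δρ/ρ₀ = −αΔT + βΔS across each adjacent pair:
  173–189 m: −αΔT+βΔS = −(2.4 × 10⁻⁴)(+5.9)+(7.3 × 10⁻⁴)(-0.62) = -1.9 × 10⁻³ → UNSTABLE
  189–210 m: −αΔT+βΔS = −(2.4 × 10⁻⁴)(+0.8)+(7.3 × 10⁻⁴)(+0.47) = 1.5 × 10⁻⁴ → stable
  210–222 m: −αΔT+βΔS = −(2.4 × 10⁻⁴)(-3.6)+(7.3 × 10⁻⁴)(-0.81) = 2.7 × 10⁻⁴ → stable
The 173–189 m interval has Δρ < 0: lighter water underlies denser water.

173–189 m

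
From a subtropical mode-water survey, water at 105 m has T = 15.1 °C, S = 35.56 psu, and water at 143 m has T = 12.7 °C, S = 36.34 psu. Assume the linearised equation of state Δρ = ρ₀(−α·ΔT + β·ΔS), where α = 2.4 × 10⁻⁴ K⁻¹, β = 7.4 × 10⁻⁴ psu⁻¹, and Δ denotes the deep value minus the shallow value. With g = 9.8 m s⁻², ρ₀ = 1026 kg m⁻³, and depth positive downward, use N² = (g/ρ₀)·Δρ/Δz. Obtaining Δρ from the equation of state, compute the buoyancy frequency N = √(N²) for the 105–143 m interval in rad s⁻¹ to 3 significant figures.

ΔT = -2.4 K, ΔS = +0.78 psu (deep − shallow).
Δρ/ρ₀ = −αΔT + βΔS = 5.76 × 10⁻⁴ + 5.772 × 10⁻⁴ = 1.1532 × 10⁻³, so Δρ ≈ 1.183 kg m⁻³.
N² = (g/ρ₀)·Δρ/Δz = g·(Δρ/ρ₀)/Δz = 9.8 × 1.1532 × 10⁻³ / 38 = 2.9740 × 10⁻⁴ s⁻².
N = √(2.9740 × 10⁻⁴) = 0.017245 rad s⁻¹ ≈ 0.0172 rad s⁻¹.

0.0172 rad s⁻¹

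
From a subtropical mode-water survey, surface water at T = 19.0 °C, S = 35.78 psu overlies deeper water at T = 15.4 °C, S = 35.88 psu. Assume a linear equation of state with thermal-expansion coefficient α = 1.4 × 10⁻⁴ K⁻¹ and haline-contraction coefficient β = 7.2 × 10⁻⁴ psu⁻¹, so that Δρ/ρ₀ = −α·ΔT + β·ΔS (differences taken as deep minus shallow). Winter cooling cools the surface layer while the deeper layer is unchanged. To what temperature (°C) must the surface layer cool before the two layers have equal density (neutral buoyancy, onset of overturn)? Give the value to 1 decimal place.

Neutral buoyancy requires Δρ = 0, i.e. −α(T_deep − T_surf′) + β(S_deep − S_surf) = 0.
T_surf′ = T_deep − (β/α)·ΔS = 15.4 − (7.2 × 10⁻⁴/1.4 × 10⁻⁴)·(+0.10) = 14.886 °C.
Cooling required: 19.0 − (14.886) = 4.114 °C.

14.9 °C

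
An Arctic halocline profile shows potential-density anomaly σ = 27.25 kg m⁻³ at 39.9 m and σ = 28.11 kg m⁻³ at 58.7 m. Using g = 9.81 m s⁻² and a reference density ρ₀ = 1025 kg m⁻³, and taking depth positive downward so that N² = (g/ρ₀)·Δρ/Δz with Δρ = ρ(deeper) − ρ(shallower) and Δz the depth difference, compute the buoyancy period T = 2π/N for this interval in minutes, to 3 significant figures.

5.00 min

Δρ = 1028.11 − 1027.25 = 0.86 kg m⁻³ over Δz = 58.7 − 39.9 = 18.8 m.
N² = (9.81/1025) × (0.86/18.8) = 4.3781 × 10⁻⁴ s⁻².
N = √(4.3781 × 10⁻⁴) = 0.020924 rad s⁻¹, so T = 2π/N = 300.29 s = 5.0048 min ≈ 5.00 min.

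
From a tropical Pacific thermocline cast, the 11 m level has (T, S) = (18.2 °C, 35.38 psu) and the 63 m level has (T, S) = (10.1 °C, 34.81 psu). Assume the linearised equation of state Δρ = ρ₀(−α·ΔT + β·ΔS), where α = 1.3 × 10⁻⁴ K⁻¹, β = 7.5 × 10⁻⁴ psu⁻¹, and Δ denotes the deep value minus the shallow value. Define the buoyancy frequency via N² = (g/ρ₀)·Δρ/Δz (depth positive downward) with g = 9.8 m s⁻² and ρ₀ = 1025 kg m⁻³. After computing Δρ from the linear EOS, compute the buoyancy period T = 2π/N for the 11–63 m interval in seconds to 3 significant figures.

ΔT = -8.1 K, ΔS = -0.57 psu (deep − shallow).
Δρ/ρ₀ = −αΔT + βΔS = 1.053 × 10⁻³ − 4.275 × 10⁻⁴ = 6.255 × 10⁻⁴, so Δρ ≈ 0.6411 kg m⁻³.
N² = (g/ρ₀)·Δρ/Δz = g·(Δρ/ρ₀)/Δz = 9.8 × 6.255 × 10⁻⁴ / 52 = 1.1788 × 10⁻⁴ s⁻².
N = √(1.1788 × 10⁻⁴) = 0.010857 rad s⁻¹ → T = 2π/N = 578.72 s ≈ 579 s.

579 s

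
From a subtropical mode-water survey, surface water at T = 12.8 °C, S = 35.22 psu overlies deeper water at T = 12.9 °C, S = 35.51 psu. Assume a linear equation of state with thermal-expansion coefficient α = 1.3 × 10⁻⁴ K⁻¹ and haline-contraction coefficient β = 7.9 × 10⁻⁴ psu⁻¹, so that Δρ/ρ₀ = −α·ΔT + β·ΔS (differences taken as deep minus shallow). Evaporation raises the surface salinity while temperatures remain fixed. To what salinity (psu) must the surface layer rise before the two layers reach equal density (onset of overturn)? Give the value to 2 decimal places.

Neutral buoyancy requires −α(T_deep − T_surf) + β(S_deep − S_surf′) = 0.
S_surf′ = S_deep − (α/β)·ΔT = 35.51 − (1.3 × 10⁻⁴/7.9 × 10⁻⁴)·(+0.1) = 35.4935 psu.
Increase required: 35.4935 − 35.22 = 0.2735 psu.

35.49 psu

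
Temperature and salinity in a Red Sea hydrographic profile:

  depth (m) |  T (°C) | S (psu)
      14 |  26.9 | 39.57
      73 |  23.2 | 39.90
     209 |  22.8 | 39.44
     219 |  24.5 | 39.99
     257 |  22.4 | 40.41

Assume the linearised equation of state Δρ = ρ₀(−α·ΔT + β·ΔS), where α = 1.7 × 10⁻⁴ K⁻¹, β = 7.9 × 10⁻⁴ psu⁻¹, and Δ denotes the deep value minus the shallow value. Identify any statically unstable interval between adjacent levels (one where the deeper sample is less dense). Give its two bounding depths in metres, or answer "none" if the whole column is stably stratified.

73–209 m

Evaluate Δρ/ρ₀ = −αΔT + βΔS across each adjacent pair:
  14–73 m: −αΔT+βΔS = −(1.7 × 10⁻⁴)(-3.7)+(7.9 × 10⁻⁴)(+0.33) = 8.9 × 10⁻⁴ → stable
  73–209 m: −αΔT+βΔS = −(1.7 × 10⁻⁴)(-0.4)+(7.9 × 10⁻⁴)(-0.46) = -3.0 × 10⁻⁴ → UNSTABLE
  209–219 m: −αΔT+βΔS = −(1.7 × 10⁻⁴)(+1.7)+(7.9 × 10⁻⁴)(+0.55) = 1.5 × 10⁻⁴ → stable
  219–257 m: −αΔT+βΔS = −(1.7 × 10⁻⁴)(-2.1)+(7.9 × 10⁻⁴)(+0.42) = 6.9 × 10⁻⁴ → stable
The 73–209 m interval has Δρ < 0: lighter water underlies denser water.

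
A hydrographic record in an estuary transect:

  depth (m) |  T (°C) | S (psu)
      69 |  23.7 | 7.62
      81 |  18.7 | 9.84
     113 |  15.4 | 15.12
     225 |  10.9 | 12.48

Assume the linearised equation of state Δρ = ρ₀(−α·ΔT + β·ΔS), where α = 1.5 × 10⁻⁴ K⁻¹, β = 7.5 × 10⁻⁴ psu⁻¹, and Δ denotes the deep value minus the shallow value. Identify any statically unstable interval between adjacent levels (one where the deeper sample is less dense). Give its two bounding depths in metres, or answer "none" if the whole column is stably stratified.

Evaluate Δρ/ρ₀ = −αΔT + βΔS across each adjacent pair:
  69–81 m: −αΔT+βΔS = −(1.5 × 10⁻⁴)(-5.0)+(7.5 × 10⁻⁴)(+2.22) = 2.4 × 10⁻³ → stable
  81–113 m: −αΔT+βΔS = −(1.5 × 10⁻⁴)(-3.3)+(7.5 × 10⁻⁴)(+5.28) = 4.5 × 10⁻³ → stable
  113–225 m: −αΔT+βΔS = −(1.5 × 10⁻⁴)(-4.5)+(7.5 × 10⁻⁴)(-2.64) = -1.3 × 10⁻³ → UNSTABLE
The 113–225 m interval has Δρ < 0: lighter water underlies denser water.

113–225 m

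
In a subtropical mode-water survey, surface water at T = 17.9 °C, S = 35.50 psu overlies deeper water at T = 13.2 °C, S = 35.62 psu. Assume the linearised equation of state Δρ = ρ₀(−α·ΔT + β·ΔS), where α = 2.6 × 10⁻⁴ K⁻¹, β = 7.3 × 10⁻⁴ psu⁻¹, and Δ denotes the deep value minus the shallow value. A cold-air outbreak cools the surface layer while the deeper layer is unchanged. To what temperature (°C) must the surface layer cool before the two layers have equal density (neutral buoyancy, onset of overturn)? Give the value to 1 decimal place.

Neutral buoyancy requires Δρ = 0, i.e. −α(T_deep − T_surf′) + β(S_deep − S_surf) = 0.
T_surf′ = T_deep − (β/α)·ΔS = 13.2 − (7.3 × 10⁻⁴/2.6 × 10⁻⁴)·(+0.12) = 12.863 °C.
Cooling required: 17.9 − (12.863) = 5.037 °C.

12.9 °C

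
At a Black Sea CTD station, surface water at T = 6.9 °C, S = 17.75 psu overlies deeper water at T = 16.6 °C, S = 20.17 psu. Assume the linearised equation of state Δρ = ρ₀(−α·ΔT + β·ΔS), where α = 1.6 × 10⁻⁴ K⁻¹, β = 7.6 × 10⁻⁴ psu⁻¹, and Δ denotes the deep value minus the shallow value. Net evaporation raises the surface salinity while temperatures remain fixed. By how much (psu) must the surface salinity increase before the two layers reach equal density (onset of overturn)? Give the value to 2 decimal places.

0.38 psu

Neutral buoyancy requires −α(T_deep − T_surf) + β(S_deep − S_surf′) = 0.
S_surf′ = S_deep − (α/β)·ΔT = 20.17 − (1.6 × 10⁻⁴/7.6 × 10⁻⁴)·(+9.7) = 18.1279 psu.
Increase required: 18.1279 − 17.75 = 0.3779 psu.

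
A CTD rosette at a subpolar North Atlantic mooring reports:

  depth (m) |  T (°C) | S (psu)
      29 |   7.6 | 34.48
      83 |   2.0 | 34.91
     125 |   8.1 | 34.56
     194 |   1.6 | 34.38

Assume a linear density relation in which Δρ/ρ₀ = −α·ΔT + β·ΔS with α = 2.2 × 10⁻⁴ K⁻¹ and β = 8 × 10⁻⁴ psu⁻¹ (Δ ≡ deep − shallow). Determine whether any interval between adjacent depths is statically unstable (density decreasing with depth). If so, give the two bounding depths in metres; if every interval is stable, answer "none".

Evaluate Δρ/ρ₀ = −αΔT + βΔS across each adjacent pair:
  29–83 m: −αΔT+βΔS = −(2.2 × 10⁻⁴)(-5.6)+(8 × 10⁻⁴)(+0.43) = 1.6 × 10⁻³ → stable
  83–125 m: −αΔT+βΔS = −(2.2 × 10⁻⁴)(+6.1)+(8 × 10⁻⁴)(-0.35) = -1.6 × 10⁻³ → UNSTABLE
  125–194 m: −αΔT+βΔS = −(2.2 × 10⁻⁴)(-6.5)+(8 × 10⁻⁴)(-0.18) = 1.3 × 10⁻³ → stable
The 83–125 m interval has Δρ < 0: lighter water underlies denser water.

83–125 m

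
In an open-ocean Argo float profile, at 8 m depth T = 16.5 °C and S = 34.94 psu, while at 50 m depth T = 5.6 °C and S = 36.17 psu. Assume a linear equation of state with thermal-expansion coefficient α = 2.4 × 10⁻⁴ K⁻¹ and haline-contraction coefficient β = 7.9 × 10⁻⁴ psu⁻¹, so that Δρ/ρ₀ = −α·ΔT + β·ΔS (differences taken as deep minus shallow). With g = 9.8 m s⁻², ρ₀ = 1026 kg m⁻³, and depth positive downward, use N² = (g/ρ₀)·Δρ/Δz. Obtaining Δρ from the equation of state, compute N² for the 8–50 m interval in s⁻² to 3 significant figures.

ΔT = -10.9 K, ΔS = +1.23 psu (deep − shallow).
Δρ/ρ₀ = −αΔT + βΔS = 2.616 × 10⁻³ + 9.717 × 10⁻⁴ = 3.5877 × 10⁻³, so Δρ ≈ 3.681 kg m⁻³.
N² = (g/ρ₀)·Δρ/Δz = g·(Δρ/ρ₀)/Δz = 9.8 × 3.5877 × 10⁻³ / 42 = 8.3713 × 10⁻⁴ s⁻² ≈ 8.37 × 10⁻⁴ s⁻².

8.37 × 10⁻⁴ s⁻²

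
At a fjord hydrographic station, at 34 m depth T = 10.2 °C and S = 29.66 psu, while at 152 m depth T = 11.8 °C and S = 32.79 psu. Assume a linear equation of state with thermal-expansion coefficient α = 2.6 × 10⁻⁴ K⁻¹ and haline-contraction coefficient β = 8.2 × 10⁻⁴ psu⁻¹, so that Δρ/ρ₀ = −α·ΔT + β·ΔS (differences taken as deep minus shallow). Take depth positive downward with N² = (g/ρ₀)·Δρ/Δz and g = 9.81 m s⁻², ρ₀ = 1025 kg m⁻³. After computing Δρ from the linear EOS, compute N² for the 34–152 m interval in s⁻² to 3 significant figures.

ΔT = +1.6 K, ΔS = +3.13 psu (deep − shallow).
Δρ/ρ₀ = −αΔT + βΔS = -4.16 × 10⁻⁴ + 2.5666 × 10⁻³ = 2.1506 × 10⁻³, so Δρ ≈ 2.204 kg m⁻³.
N² = (g/ρ₀)·Δρ/Δz = g·(Δρ/ρ₀)/Δz = 9.81 × 2.1506 × 10⁻³ / 118 = 1.7879 × 10⁻⁴ s⁻² ≈ 1.79 × 10⁻⁴ s⁻².

1.79 × 10⁻⁴ s⁻²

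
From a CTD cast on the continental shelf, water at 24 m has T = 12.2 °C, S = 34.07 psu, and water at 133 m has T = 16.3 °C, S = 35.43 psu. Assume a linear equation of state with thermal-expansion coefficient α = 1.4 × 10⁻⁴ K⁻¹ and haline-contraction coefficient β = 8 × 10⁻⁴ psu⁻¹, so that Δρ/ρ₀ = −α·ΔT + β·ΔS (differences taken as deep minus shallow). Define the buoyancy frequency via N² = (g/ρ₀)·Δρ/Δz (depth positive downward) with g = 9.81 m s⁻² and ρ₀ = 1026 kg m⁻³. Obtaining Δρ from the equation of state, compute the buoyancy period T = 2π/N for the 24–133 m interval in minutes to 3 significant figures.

ΔT = +4.1 K, ΔS = +1.36 psu (deep − shallow).
Δρ/ρ₀ = −αΔT + βΔS = -5.74 × 10⁻⁴ + 1.088 × 10⁻³ = 5.14 × 10⁻⁴, so Δρ ≈ 0.5274 kg m⁻³.
N² = (g/ρ₀)·Δρ/Δz = g·(Δρ/ρ₀)/Δz = 9.81 × 5.14 × 10⁻⁴ / 109 = 4.6260 × 10⁻⁵ s⁻².
N = √(4.6260 × 10⁻⁵) = 6.8015 × 10⁻³ rad s⁻¹ → T = 2π/N = 923.79 s = 15.396 min ≈ 15.4 min.

15.4 min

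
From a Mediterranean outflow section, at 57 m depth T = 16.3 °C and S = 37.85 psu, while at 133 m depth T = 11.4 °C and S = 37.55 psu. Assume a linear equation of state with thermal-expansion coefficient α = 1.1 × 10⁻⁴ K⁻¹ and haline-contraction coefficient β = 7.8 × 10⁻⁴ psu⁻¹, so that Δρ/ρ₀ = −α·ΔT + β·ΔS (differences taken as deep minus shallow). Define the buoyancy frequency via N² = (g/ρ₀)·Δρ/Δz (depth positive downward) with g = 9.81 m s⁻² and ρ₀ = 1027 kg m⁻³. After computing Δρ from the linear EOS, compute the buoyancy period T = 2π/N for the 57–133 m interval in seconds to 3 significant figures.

1.00 × 10³ s

ΔT = -4.9 K, ΔS = -0.30 psu (deep − shallow).
Δρ/ρ₀ = −αΔT + βΔS = 5.39 × 10⁻⁴ − 2.34 × 10⁻⁴ = 3.05 × 10⁻⁴, so Δρ ≈ 0.3132 kg m⁻³.
N² = (g/ρ₀)·Δρ/Δz = g·(Δρ/ρ₀)/Δz = 9.81 × 3.05 × 10⁻⁴ / 76 = 3.9369 × 10⁻⁵ s⁻².
N = √(3.9369 × 10⁻⁵) = 6.2745 × 10⁻³ rad s⁻¹ → T = 2π/N = 1.0014 × 10³ s ≈ 1.00 × 10³ s.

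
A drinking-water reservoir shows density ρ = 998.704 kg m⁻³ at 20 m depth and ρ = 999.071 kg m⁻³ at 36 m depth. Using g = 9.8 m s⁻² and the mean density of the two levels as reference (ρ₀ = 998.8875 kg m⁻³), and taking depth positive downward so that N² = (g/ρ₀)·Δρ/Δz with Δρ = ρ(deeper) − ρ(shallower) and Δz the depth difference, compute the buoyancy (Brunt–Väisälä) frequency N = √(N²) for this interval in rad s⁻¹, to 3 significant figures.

Δρ = 999.071 − 998.704 = 0.367 kg m⁻³ over Δz = 36 − 20 = 16 m.
N² = (9.8/998.8875) × (0.367/16) = 2.2504 × 10⁻⁴ s⁻².
N = √(2.2504 × 10⁻⁴) = 0.015001 rad s⁻¹ ≈ 0.0150 rad s⁻¹.

0.0150 rad s⁻¹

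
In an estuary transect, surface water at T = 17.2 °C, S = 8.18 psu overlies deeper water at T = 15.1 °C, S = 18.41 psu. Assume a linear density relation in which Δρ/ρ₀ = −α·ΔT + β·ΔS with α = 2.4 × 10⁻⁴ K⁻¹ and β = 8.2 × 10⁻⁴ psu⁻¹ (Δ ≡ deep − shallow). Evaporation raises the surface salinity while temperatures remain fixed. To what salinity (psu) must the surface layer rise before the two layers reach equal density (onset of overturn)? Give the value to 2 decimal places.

Neutral buoyancy requires −α(T_deep − T_surf) + β(S_deep − S_surf′) = 0.
S_surf′ = S_deep − (α/β)·ΔT = 18.41 − (2.4 × 10⁻⁴/8.2 × 10⁻⁴)·(-2.1) = 19.0246 psu.
Increase required: 19.0246 − 8.18 = 10.8446 psu.

19.02 psu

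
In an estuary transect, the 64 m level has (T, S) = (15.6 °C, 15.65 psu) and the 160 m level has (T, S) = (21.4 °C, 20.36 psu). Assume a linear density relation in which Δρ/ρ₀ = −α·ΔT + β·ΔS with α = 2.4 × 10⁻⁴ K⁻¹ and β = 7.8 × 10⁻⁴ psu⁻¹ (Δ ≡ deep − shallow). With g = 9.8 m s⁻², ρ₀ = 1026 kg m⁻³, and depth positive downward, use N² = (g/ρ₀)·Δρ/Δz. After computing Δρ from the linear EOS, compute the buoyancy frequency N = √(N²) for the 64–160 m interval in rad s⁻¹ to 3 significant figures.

0.0153 rad s⁻¹

ΔT = +5.8 K, ΔS = +4.71 psu (deep − shallow).
Δρ/ρ₀ = −αΔT + βΔS = -1.392 × 10⁻³ + 3.6738 × 10⁻³ = 2.2818 × 10⁻³, so Δρ ≈ 2.341 kg m⁻³.
N² = (g/ρ₀)·Δρ/Δz = g·(Δρ/ρ₀)/Δz = 9.8 × 2.2818 × 10⁻³ / 96 = 2.3293 × 10⁻⁴ s⁻².
N = √(2.3293 × 10⁻⁴) = 0.015262 rad s⁻¹ ≈ 0.0153 rad s⁻¹.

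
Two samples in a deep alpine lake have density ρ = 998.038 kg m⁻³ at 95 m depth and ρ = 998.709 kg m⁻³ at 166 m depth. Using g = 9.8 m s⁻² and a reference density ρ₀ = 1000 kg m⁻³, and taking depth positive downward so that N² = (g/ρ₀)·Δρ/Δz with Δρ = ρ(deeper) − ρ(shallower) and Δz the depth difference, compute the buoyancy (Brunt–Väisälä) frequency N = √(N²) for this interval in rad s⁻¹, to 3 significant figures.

Δρ = 998.709 − 998.038 = 0.671 kg m⁻³ over Δz = 166 − 95 = 71 m.
N² = (9.8/1000) × (0.671/71) = 9.2617 × 10⁻⁵ s⁻².
N = √(9.2617 × 10⁻⁵) = 9.6238 × 10⁻³ rad s⁻¹ ≈ 9.62 × 10⁻³ rad s⁻¹.

9.62 × 10⁻³ rad s⁻¹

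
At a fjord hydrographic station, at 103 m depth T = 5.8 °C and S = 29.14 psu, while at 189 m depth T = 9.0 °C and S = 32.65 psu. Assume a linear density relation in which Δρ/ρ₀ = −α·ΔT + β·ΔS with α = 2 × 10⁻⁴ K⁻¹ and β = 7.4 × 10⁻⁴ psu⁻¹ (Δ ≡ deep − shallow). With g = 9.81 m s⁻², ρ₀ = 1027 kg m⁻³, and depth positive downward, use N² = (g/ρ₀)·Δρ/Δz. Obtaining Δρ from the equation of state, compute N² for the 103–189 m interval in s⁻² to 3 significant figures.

ΔT = +3.2 K, ΔS = +3.51 psu (deep − shallow).
Δρ/ρ₀ = −αΔT + βΔS = -6.40 × 10⁻⁴ + 2.5974 × 10⁻³ = 1.9574 × 10⁻³, so Δρ ≈ 2.010 kg m⁻³.
N² = (g/ρ₀)·Δρ/Δz = g·(Δρ/ρ₀)/Δz = 9.81 × 1.9574 × 10⁻³ / 86 = 2.2328 × 10⁻⁴ s⁻² ≈ 2.23 × 10⁻⁴ s⁻².

2.23 × 10⁻⁴ s⁻²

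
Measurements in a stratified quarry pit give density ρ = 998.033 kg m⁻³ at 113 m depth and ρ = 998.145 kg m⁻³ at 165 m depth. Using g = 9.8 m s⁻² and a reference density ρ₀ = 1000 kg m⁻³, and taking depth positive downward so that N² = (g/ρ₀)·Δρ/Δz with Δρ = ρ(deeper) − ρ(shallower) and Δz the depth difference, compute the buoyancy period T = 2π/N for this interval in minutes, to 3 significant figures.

Δρ = 998.145 − 998.033 = 0.112 kg m⁻³ over Δz = 165 − 113 = 52 m.
N² = (9.8/1000) × (0.112/52) = 2.1108 × 10⁻⁵ s⁻².
N = √(2.1108 × 10⁻⁵) = 4.5943 × 10⁻³ rad s⁻¹, so T = 2π/N = 1.3676 × 10³ s = 22.793 min ≈ 22.8 min.
N² > 0, so the interval is statically stable.

22.8 min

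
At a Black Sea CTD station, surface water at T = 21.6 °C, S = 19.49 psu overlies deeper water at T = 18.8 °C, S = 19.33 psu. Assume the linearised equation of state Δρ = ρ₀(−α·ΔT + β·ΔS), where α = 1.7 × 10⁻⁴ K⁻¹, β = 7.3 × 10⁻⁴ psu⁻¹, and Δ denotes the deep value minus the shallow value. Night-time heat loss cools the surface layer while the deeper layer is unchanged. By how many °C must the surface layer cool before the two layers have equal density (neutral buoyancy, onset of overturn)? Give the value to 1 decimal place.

Neutral buoyancy requires Δρ = 0, i.e. −α(T_deep − T_surf′) + β(S_deep − S_surf) = 0.
T_surf′ = T_deep − (β/α)·ΔS = 18.8 − (7.3 × 10⁻⁴/1.7 × 10⁻⁴)·(-0.16) = 19.487 °C.
Cooling required: 21.6 − (19.487) = 2.113 °C.

2.1 °C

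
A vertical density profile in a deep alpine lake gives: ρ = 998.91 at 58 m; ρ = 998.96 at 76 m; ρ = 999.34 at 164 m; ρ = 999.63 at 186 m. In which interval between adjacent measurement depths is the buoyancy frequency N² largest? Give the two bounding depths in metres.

Compute the density gradient over each adjacent pair:
  58–76 m: Δρ/Δz = 0.05/18 = 2.8 × 10⁻³ kg m⁻⁴
  76–164 m: Δρ/Δz = 0.38/88 = 4.3 × 10⁻³ kg m⁻⁴
  164–186 m: Δρ/Δz = 0.29/22 = 0.013 kg m⁻⁴
The largest gradient is in the 164–186 m interval — the pycnocline.

164–186 m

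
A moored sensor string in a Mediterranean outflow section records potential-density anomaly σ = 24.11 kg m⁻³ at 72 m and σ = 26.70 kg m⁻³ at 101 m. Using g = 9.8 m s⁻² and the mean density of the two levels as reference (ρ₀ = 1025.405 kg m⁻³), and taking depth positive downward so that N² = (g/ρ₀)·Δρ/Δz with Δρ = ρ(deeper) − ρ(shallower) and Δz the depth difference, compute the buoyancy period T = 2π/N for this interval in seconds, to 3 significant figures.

Δρ = 1026.70 − 1024.11 = 2.59 kg m⁻³ over Δz = 101 − 72 = 29 m.
N² = (9.8/1025.405) × (2.59/29) = 8.5356 × 10⁻⁴ s⁻².
N = √(8.5356 × 10⁻⁴) = 0.029216 rad s⁻¹, so T = 2π/N = 215.06 s ≈ 215 s.

215 s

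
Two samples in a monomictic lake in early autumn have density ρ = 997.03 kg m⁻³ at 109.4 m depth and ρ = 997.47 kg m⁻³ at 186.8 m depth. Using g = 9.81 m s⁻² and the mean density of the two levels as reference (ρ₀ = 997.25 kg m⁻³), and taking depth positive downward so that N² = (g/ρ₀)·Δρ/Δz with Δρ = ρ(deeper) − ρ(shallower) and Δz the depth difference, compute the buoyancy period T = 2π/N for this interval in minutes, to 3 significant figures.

14.0 min

Δρ = 997.47 − 997.03 = 0.44 kg m⁻³ over Δz = 186.8 − 109.4 = 77.4 m.
N² = (9.81/997.25) × (0.44/77.4) = 5.5921 × 10⁻⁵ s⁻².
N = √(5.5921 × 10⁻⁵) = 7.4780 × 10⁻³ rad s⁻¹, so T = 2π/N = 840.22 s = 14.004 min ≈ 14.0 min.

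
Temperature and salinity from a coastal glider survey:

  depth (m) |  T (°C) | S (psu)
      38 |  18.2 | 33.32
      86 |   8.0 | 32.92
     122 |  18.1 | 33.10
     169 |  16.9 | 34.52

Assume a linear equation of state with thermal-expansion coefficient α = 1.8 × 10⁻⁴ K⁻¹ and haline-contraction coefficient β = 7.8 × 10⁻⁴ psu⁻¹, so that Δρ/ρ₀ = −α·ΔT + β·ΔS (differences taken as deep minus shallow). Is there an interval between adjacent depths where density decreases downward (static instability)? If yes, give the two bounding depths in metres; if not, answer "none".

86–122 m

Evaluate Δρ/ρ₀ = −αΔT + βΔS across each adjacent pair:
  38–86 m: −αΔT+βΔS = −(1.8 × 10⁻⁴)(-10.2)+(7.8 × 10⁻⁴)(-0.40) = 1.5 × 10⁻³ → stable
  86–122 m: −αΔT+βΔS = −(1.8 × 10⁻⁴)(+10.1)+(7.8 × 10⁻⁴)(+0.18) = -1.7 × 10⁻³ → UNSTABLE
  122–169 m: −αΔT+βΔS = −(1.8 × 10⁻⁴)(-1.2)+(7.8 × 10⁻⁴)(+1.42) = 1.3 × 10⁻³ → stable
The 86–122 m interval has Δρ < 0: lighter water underlies denser water.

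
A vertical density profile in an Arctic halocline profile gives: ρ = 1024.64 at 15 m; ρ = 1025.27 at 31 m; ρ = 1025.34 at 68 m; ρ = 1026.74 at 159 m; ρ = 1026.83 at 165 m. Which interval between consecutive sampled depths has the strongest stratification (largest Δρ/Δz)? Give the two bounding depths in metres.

Compute the density gradient over each adjacent pair:
  15–31 m: Δρ/Δz = 0.63/16 = 0.039 kg m⁻⁴
  31–68 m: Δρ/Δz = 0.07/37 = 1.9 × 10⁻³ kg m⁻⁴
  68–159 m: Δρ/Δz = 1.40/91 = 0.015 kg m⁻⁴
  159–165 m: Δρ/Δz = 0.09/6 = 0.015 kg m⁻⁴
The largest gradient is in the 15–31 m interval — the pycnocline.

15–31 m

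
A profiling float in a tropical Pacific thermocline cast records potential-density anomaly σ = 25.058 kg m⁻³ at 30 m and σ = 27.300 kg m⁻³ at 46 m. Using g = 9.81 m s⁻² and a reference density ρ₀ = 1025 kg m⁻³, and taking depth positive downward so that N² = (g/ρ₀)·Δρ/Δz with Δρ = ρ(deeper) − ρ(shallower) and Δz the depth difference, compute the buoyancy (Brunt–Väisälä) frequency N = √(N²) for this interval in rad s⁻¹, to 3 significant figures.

0.0366 rad s⁻¹

Δρ = 1027.300 − 1025.058 = 2.242 kg m⁻³ over Δz = 46 − 30 = 16 m.
N² = (9.81/1025) × (2.242/16) = 1.3411 × 10⁻³ s⁻².
N = √(1.3411 × 10⁻³) = 0.036621 rad s⁻¹ ≈ 0.0366 rad s⁻¹.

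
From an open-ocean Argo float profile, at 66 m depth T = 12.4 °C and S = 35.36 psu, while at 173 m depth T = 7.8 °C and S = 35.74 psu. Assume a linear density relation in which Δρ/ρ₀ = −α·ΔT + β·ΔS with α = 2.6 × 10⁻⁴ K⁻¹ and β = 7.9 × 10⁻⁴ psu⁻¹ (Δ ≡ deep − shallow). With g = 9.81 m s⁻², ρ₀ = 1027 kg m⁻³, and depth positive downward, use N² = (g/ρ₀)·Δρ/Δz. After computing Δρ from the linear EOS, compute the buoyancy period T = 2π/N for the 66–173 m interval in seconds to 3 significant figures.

ΔT = -4.6 K, ΔS = +0.38 psu (deep − shallow).
Δρ/ρ₀ = −αΔT + βΔS = 1.196 × 10⁻³ + 3.002 × 10⁻⁴ = 1.4962 × 10⁻³, so Δρ ≈ 1.537 kg m⁻³.
N² = (g/ρ₀)·Δρ/Δz = g·(Δρ/ρ₀)/Δz = 9.81 × 1.4962 × 10⁻³ / 107 = 1.3717 × 10⁻⁴ s⁻².
N = √(1.3717 × 10⁻⁴) = 0.011712 rad s⁻¹ → T = 2π/N = 536.47 s ≈ 536 s.

536 s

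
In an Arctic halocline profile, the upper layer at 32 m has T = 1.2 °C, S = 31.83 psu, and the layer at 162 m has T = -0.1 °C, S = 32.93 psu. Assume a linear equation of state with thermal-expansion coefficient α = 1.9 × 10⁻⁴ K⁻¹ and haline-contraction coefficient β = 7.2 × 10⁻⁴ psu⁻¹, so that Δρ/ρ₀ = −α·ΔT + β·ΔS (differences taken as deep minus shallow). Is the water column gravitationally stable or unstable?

ΔT = -0.1 − 1.2 = -1.3 K and ΔS = 32.93 − 31.83 = +1.10 psu (deep − shallow).
−αΔT = 2.47 × 10⁻⁴; βΔS = 7.92 × 10⁻⁴; sum Δρ/ρ₀ = 1.039 × 10⁻³.
Δρ/ρ₀ > 0, so Δρ > 0: deeper water is denser → statically stable.

stable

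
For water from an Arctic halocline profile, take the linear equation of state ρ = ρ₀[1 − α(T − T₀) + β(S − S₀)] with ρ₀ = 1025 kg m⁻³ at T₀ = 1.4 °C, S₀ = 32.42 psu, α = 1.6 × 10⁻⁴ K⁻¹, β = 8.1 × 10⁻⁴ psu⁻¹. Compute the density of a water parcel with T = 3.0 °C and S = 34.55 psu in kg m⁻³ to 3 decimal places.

T − T₀ = +1.6 K, S − S₀ = +2.13 psu.
Bracket = 1 − α·(+1.6) + β·(+2.13) = 1 + (1.4693 × 10⁻³) = 1.0014693.
ρ = 1025 × 1.0014693 = 1026.506 kg m⁻³.

1026.506 kg m⁻³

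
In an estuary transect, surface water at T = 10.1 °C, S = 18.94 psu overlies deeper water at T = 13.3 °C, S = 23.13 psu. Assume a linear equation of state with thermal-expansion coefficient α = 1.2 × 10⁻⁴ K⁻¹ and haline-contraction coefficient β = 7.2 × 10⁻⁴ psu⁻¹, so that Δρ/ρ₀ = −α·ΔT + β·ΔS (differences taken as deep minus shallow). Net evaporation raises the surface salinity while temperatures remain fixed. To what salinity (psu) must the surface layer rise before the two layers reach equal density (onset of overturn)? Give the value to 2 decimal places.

22.60 psu

Neutral buoyancy requires −α(T_deep − T_surf) + β(S_deep − S_surf′) = 0.
S_surf′ = S_deep − (α/β)·ΔT = 23.13 − (1.2 × 10⁻⁴/7.2 × 10⁻⁴)·(+3.2) = 22.5967 psu.
Increase required: 22.5967 − 18.94 = 3.6567 psu.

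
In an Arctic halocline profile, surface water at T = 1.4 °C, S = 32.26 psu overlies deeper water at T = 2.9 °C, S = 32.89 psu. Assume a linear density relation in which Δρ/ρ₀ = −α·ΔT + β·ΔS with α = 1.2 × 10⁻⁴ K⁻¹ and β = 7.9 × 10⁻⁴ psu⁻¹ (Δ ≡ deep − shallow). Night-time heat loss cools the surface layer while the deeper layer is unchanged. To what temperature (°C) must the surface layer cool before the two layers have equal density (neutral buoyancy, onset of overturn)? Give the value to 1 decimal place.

Neutral buoyancy requires Δρ = 0, i.e. −α(T_deep − T_surf′) + β(S_deep − S_surf) = 0.
T_surf′ = T_deep − (β/α)·ΔS = 2.9 − (7.9 × 10⁻⁴/1.2 × 10⁻⁴)·(+0.63) = -1.248 °C.
Cooling required: 1.4 − (-1.248) = 2.648 °C.

-1.2 °C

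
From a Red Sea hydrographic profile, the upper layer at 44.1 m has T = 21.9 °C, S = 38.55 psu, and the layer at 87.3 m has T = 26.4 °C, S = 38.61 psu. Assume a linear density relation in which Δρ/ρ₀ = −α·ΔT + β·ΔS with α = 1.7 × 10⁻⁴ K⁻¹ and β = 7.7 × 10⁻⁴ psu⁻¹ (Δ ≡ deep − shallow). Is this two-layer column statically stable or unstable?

ΔT = 26.4 − 21.9 = +4.5 K and ΔS = 38.61 − 38.55 = +0.06 psu (deep − shallow).
−αΔT = -7.65 × 10⁻⁴; βΔS = 4.62 × 10⁻⁵; sum Δρ/ρ₀ = -7.188 × 10⁻⁴.
Δρ/ρ₀ < 0, so Δρ < 0: deeper water is lighter → statically unstable; the column would overturn.

unstable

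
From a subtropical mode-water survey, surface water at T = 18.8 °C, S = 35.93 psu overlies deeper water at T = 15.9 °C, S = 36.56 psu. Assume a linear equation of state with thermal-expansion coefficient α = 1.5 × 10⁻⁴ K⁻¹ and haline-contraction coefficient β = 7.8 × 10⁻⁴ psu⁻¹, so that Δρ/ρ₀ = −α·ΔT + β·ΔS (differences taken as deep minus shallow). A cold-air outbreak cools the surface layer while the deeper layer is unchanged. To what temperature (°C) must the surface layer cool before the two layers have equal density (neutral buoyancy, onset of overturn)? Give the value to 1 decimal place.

Neutral buoyancy requires Δρ = 0, i.e. −α(T_deep − T_surf′) + β(S_deep − S_surf) = 0.
T_surf′ = T_deep − (β/α)·ΔS = 15.9 − (7.8 × 10⁻⁴/1.5 × 10⁻⁴)·(+0.63) = 12.624 °C.
Cooling required: 18.8 − (12.624) = 6.176 °C.

12.6 °C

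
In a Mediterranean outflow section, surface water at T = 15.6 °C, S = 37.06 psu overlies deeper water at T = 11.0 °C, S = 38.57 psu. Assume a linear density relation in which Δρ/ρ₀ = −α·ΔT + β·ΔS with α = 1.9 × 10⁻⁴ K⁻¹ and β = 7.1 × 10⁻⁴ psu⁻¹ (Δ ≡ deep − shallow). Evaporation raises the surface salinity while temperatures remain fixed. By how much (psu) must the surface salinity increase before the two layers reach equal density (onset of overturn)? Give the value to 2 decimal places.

Neutral buoyancy requires −α(T_deep − T_surf) + β(S_deep − S_surf′) = 0.
S_surf′ = S_deep − (α/β)·ΔT = 38.57 − (1.9 × 10⁻⁴/7.1 × 10⁻⁴)·(-4.6) = 39.8010 psu.
Increase required: 39.8010 − 37.06 = 2.7410 psu.

2.74 psu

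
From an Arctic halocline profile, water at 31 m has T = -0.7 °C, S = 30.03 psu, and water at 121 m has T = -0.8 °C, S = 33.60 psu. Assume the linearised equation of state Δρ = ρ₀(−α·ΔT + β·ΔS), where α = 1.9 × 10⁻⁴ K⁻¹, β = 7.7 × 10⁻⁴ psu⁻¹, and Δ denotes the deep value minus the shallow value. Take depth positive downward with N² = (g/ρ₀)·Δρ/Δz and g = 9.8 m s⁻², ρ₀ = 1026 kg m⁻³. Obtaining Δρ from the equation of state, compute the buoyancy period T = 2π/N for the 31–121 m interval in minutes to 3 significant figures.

ΔT = -0.1 K, ΔS = +3.57 psu (deep − shallow).
Δρ/ρ₀ = −αΔT + βΔS = 1.90 × 10⁻⁵ + 2.7489 × 10⁻³ = 2.7679 × 10⁻³, so Δρ ≈ 2.840 kg m⁻³.
N² = (g/ρ₀)·Δρ/Δz = g·(Δρ/ρ₀)/Δz = 9.8 × 2.7679 × 10⁻³ / 90 = 3.0139 × 10⁻⁴ s⁻².
N = √(3.0139 × 10⁻⁴) = 0.017361 rad s⁻¹ → T = 2π/N = 361.91 s = 6.0318 min ≈ 6.03 min.

6.03 min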